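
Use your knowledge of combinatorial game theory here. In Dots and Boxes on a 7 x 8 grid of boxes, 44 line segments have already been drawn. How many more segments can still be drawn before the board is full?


Grid: 7 x 8 boxes, i.e. 8 rows and 9 columns of dots.
Horizontal edges: (rows + 1) * cols = 8 * 8 = 64
Vertical edges: rows * (cols + 1) = 7 * 9 = 63
Total edges: 64 + 63 = 127
Edges drawn: 44
Remaining: 127 - 44 = 83

83


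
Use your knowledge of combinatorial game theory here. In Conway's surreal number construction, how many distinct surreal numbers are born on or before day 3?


Day 0: {|} = 0 is born. Count = 1.
Day n: the number of surreal numbers born by day n is 2^(n+1) - 1.
By day 0: 2^1 - 1 = 1
By day 1: 2^2 - 1 = 3
By day 2: 2^3 - 1 = 7
By day 3: 2^4 - 1 = 15
By day 3: 15 surreal numbers.

15


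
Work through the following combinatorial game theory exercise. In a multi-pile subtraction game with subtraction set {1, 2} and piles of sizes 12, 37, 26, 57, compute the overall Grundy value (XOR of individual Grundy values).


Subtraction set: {1, 2}
For this subtraction set, G(n) = n mod 3 (period = max + 1 = 3).
Pile 1 (size 12): G(12) = 12 mod 3 = 0
Pile 2 (size 37): G(37) = 37 mod 3 = 1
Pile 3 (size 26): G(26) = 26 mod 3 = 2
Pile 4 (size 57): G(57) = 57 mod 3 = 0
Total Grundy value = XOR of all: 0 XOR 1 XOR 2 XOR 0 = 3

3


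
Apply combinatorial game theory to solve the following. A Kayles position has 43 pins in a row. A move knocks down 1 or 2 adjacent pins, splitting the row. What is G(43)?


Kayles: a move removes 1 or 2 adjacent pins from a contiguous row.
Removing pins from a row of k leaves two independent rows (a, b) with a + b = k - 1 (one pin) or a + b = k - 2 (two pins); an end removal gives a = 0.
By Sprague-Grundy, G(k) = mex{ G(a) XOR G(b) } over all these splits. G(0) = 0.
G(1): splits (0,0):0^0=0 -> mex({0}) = 1
G(2): splits (0,1):0^1=1 (0,0):0^0=0 -> mex({0, 1}) = 2
G(3): splits (0,2):0^2=2 (1,1):1^1=0 (0,1):0^1=1 -> mex({0, 1, 2}) = 3
G(4): splits (0,3):0^3=3 (1,2):1^2=3 (0,2):0^2=2 (1,1):1^1=0 -> mex({0, 2, 3}) = 1
G(5): splits (0,4):0^1=1 (1,3):1^3=2 (2,2):2^2=0 (0,3):0^3=3 (1,2):1^2=3 -> mex({0, 1, 2, 3}) = 4
G(6) = mex({0, 1, 2, 4}) = 3
G(7) = mex({0, 1, 3, 4, 5}) = 2
G(8) = mex({0, 2, 3, 5, 6}) = 1
G(9) = mex({0, 1, 2, 3, 6, 7}) = 4
G(10) = mex({0, 1, 3, 4, 5, 7}) = 2
G(11) = mex({0, 1, 2, 3, 4, 5}) = 6
G(12) = mex({0, 1, 2, 3, 5, 6, 7}) = 4
G(13) = mex({0, 2, 3, 4, 6, 7}) = 1
G(14) = mex({0, 1, 4, 5, 6, 7}) = 2
G(15) = mex({0, 1, 2, 3, 4, 5, 6}) = 7
G(16) = mex({0, 2, 3, 5, 6, 7}) = 1
G(17) = mex({0, 1, 2, 3, 5, 6, 7}) = 4
G(18) = mex({0, 1, 2, 4, 5, 6}) = 3
G(19) = mex({0, 1, 3, 4, 5, 7}) = 2
G(20) = mex({0, 2, 3, 4, 5, 6, 7}) = 1
G(21) = mex({0, 1, 2, 3, 5, 6, 7}) = 4
G(22) = mex({0, 1, 2, 3, 4, 5, 7}) = 6
G(23) = mex({0, 1, 2, 3, 4, 5, 6}) = 7
G(24) = mex({0, 1, 2, 3, 5, 6, 7}) = 4
G(25) = mex({0, 2, 3, 4, 6, 7}) = 1
G(26) = mex({0, 1, 3, 4, 5, 6, 7}) = 2
G(27) = mex({0, 1, 2, 3, 4, 5, 6, 7}) = 8
G(28) = mex({0, 1, 2, 3, 4, 6, 7, 8}) = 5
G(29) = mex({0, 1, 2, 3, 5, 6, 7, 8, 9}) = 4
G(30) = mex({0, 1, 2, 3, 4, 5, 6, 9, 10}) = 7
G(31) = mex({0, 1, 3, 4, 5, 7, 10, 11}) = 2
G(32) = mex({0, 2, 3, 4, 5, 6, 7, 9, 11}) = 1
G(33) = mex({0, 1, 2, 3, 4, 5, 6, 7, 9, 12}) = 8
G(34) = mex({0, 1, 2, 3, 4, 5, 7, 8, 11, 12}) = 6
G(35) = mex({0, 1, 2, 3, 4, 5, 6, 8, 9, 10, 11}) = 7
G(36) = mex({0, 1, 2, 3, 5, 6, 7, 9, 10}) = 4
G(37) = mex({0, 2, 3, 4, 6, 7, 9, 10, 11, 12}) = 1
G(38) = mex({0, 1, 3, 4, 5, 6, 7, 9, 10, 11, 12}) = 2
G(39) = mex({0, 1, 2, 4, 5, 6, 7, 9, 10, 12, 14}) = 3
G(40) = mex({0, 2, 3, 4, 6, 7, 11, 12, 14}) = 1
G(41) = mex({0, 1, 2, 3, 5, 6, 7, 9, 10, 11, 12}) = 4
G(42) = mex({0, 1, 2, 3, 4, 5, 6, 9, 10}) = 7
G(43) = mex({0, 1, 3, 4, 5, 7, 9, 10, 12, 15}) = 2
Therefore G(43) = 2.

2


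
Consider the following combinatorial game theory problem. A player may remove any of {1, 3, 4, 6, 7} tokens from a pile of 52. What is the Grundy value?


The subtraction set is S = {1, 3, 4, 6, 7}.
G(k) = mex{ G(k - s) : s in S, s <= k }. We compute iteratively: G(0) = 0.
G(1) = mex({0}) = 1
G(2) = mex({1}) = 0
G(3) = mex({0}) = 1
G(4) = mex({0, 1}) = 2
G(5) = mex({0, 1, 2}) = 3
G(6) = mex({0, 1, 3}) = 2
G(7) = mex({0, 1, 2}) = 3
G(8) = mex({0, 1, 2, 3}) = 4
G(9) = mex({0, 1, 2, 3, 4}) = 5
G(10) = mex({1, 2, 3, 5}) = 0
G(11) = mex({0, 2, 3, 4}) = 1
G(12) = mex({1, 2, 3, 4, 5}) = 0
G(13) = mex({0, 2, 3, 5}) = 1
G(14) = mex({0, 1, 3, 4}) = 2
G(15) = mex({0, 1, 2, 4, 5}) = 3
G(16) = mex({0, 1, 3, 5}) = 2
Observe that G(10)..G(16) = 0, 1, 0, 1, 2, 3, 2 repeats G(0)..G(6) = 0, 1, 0, 1, 2, 3, 2.
For k >= max(S) = 7, G(k) is determined by the previous 7 values G(k-7)..G(k-1); a window of 7 consecutive values has recurred shifted by 10, so by induction G(k + 10) = G(k) for all k >= 0: the sequence is periodic from the start with period 10.
One period: G(0..9) = 0, 1, 0, 1, 2, 3, 2, 3, 4, 5.
52 mod 10 = 2, so G(52) = G(2) = 0.

0


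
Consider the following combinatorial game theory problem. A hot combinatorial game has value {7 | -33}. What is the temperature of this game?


The game is {7 | -33}, a switch {a | b} with numbers a > b.
Cooling {a | b} by t gives {a - t | b + t}, which stops being hot when a - t = b + t, i.e. at t = (a - b)/2. So the temperature of a switch is (a - b)/2.
Temperature = (Left option - Right option) / 2
= (7 - (-33)) / 2
= 40 / 2
= 20

20


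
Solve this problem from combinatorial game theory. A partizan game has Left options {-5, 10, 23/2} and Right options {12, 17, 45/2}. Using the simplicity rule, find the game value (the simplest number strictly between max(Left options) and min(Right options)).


Left options: {-5, 10, 23/2}, max = 23/2
Right options: {12, 17, 45/2}, min = 12
All options are numbers and max(Left) < min(Right), so by the simplicity theorem the value is the simplest (earliest-born) number strictly between 23/2 and 12.
No integer lies strictly between 23/2 and 12, so the value is the dyadic rational m/2^k in the interval with the smallest k (then m odd); search k = 1, 2, ...:
Denominator 2: no odd multiple of 1/2 lies strictly between 23/2 and 12.
Denominator 4: 47/4 lies strictly between 23/2 and 12 -- found.
The simplest number in the interval is 47/4.
Game value = 47/4

47/4


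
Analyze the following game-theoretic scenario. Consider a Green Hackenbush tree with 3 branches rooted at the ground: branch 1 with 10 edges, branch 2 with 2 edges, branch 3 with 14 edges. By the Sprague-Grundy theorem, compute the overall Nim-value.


The tree has 3 branches from the ground vertex.
In Green Hackenbush, the Nim-value of a simple path of length k is k.
Branch 1: length 10, Nim-value = 10
Branch 2: length 2, Nim-value = 2
Branch 3: length 14, Nim-value = 14
Total Nim-value = XOR of all branch values:
0 XOR 10 = 10
10 XOR 2 = 8
8 XOR 14 = 6
Nim-value of the tree = 6

6


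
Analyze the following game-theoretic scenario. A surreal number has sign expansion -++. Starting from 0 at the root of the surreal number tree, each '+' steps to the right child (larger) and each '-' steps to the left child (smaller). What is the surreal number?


Sign expansion: -++
Rule: track bounds (lo, hi), initially (-inf, +inf). On '+', the current value becomes lo and we move to the simplest number in (value, hi): value + 1 if hi = +inf, otherwise the midpoint (value + hi)/2. On '-', the current value becomes hi and we move to value - 1 if lo = -inf, otherwise the midpoint (lo + value)/2.
Start at 0.
Step 1: sign = -, move left. Bounds: (-inf, 0). Value = -1
Step 2: sign = +, move right. Bounds: (-1, 0). Value = -1/2
Step 3: sign = +, move right. Bounds: (-1/2, 0). Value = -1/4
The surreal number with sign expansion -++ is -1/4.

-1/4


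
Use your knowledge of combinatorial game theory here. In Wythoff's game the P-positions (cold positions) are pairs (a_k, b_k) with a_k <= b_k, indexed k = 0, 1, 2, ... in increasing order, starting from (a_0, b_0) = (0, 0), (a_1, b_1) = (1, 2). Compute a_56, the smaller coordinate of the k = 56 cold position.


By Wythoff's theorem, a_k = floor(k * phi) and b_k = floor(k * phi^2) = a_k + k, where phi = (1 + sqrt(5))/2 is the golden ratio.
phi = (1 + sqrt(5))/2 = 1.618034
k = 56
k * phi = 56 * 1.618034 = 90.609903
a_56 = floor(k * phi) = 90

90


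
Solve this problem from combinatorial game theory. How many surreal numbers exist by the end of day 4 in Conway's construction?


Day 0: {|} = 0 is born. Count = 1.
Day n: the number of surreal numbers born by day n is 2^(n+1) - 1.
By day 0: 2^1 - 1 = 1
By day 1: 2^2 - 1 = 3
By day 2: 2^3 - 1 = 7
By day 3: 2^4 - 1 = 15
By day 4: 2^5 - 1 = 31
By day 4: 31 surreal numbers.

31


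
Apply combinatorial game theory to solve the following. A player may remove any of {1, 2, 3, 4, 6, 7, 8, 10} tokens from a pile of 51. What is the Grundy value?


The subtraction set is S = {1, 2, 3, 4, 6, 7, 8, 10}.
G(k) = mex{ G(k - s) : s in S, s <= k }. We compute iteratively: G(0) = 0.
G(1) = mex({0}) = 1
G(2) = mex({0, 1}) = 2
G(3) = mex({0, 1, 2}) = 3
G(4) = mex({0, 1, 2, 3}) = 4
G(5) = mex({1, 2, 3, 4}) = 0
G(6) = mex({0, 2, 3, 4}) = 1
G(7) = mex({0, 1, 3, 4}) = 2
G(8) = mex({0, 1, 2, 4}) = 3
G(9) = mex({0, 1, 2, 3}) = 4
G(10) = mex({0, 1, 2, 3, 4}) = 5
G(11) = mex({0, 1, 2, 3, 4, 5}) = 6
G(12) = mex({0, 1, 2, 3, 4, 5, 6}) = 7
G(13) = mex({0, 1, 2, 3, 4, 5, 6, 7}) = 8
G(14) = mex({1, 2, 3, 4, 5, 6, 7, 8}) = 0
G(15) = mex({0, 2, 3, 4, 6, 7, 8}) = 1
G(16) = mex({0, 1, 3, 4, 5, 7, 8}) = 2
G(17) = mex({0, 1, 2, 4, 5, 6, 8}) = 3
G(18) = mex({0, 1, 2, 3, 5, 6, 7}) = 4
G(19) = mex({1, 2, 3, 4, 6, 7, 8}) = 0
G(20) = mex({0, 2, 3, 4, 5, 7, 8}) = 1
G(21) = mex({0, 1, 3, 4, 6, 8}) = 2
G(22) = mex({0, 1, 2, 4, 7}) = 3
G(23) = mex({0, 1, 2, 3, 8}) = 4
Observe that G(14)..G(23) = 0, 1, 2, 3, 4, 0, 1, 2, 3, 4 repeats G(0)..G(9) = 0, 1, 2, 3, 4, 0, 1, 2, 3, 4.
For k >= max(S) = 10, G(k) is determined by the previous 10 values G(k-10)..G(k-1); a window of 10 consecutive values has recurred shifted by 14, so by induction G(k + 14) = G(k) for all k >= 0: the sequence is periodic from the start with period 14.
One period: G(0..13) = 0, 1, 2, 3, 4, 0, 1, 2, 3, 4, 5, 6, 7, 8.
51 mod 14 = 9, so G(51) = G(9) = 4.

4


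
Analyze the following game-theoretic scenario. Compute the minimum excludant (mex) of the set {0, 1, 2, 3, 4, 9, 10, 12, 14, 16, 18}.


Set = {0, 1, 2, 3, 4, 9, 10, 12, 14, 16, 18}
0 is in the set.
1 is in the set.
2 is in the set.
3 is in the set.
4 is in the set.
5 is NOT in the set. This is the mex.
mex = 5

5


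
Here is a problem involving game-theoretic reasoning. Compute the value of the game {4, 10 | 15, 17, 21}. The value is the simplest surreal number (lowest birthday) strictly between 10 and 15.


Left options: {4, 10}, max = 10
Right options: {15, 17, 21}, min = 15
All options are numbers and max(Left) < min(Right), so by the simplicity theorem the value is the simplest (earliest-born) number strictly between 10 and 15.
Integers 11 through 14 all lie strictly between 10 and 15.
Among integers, the simplest (lowest birthday = smallest |n|; 0 is born on day 0, +-n on day n) is 11.
No non-integer in the interval can be simpler: if x is a non-integer in the interval, then floor(x) or ceil(x) also lies in the interval (the interval contains an integer), and both are proper prefixes of x's sign expansion, i.e. born earlier. So the game value is 11.
Game value = 11

11


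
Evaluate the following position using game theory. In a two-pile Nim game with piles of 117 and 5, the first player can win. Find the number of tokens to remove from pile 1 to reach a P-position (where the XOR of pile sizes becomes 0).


Piles: 117 and 5
Current XOR: 117 XOR 5 = 112 (non-zero, so this is an N-position).
To make the XOR zero, we need to find a move that balances the piles.
For pile 1 (size 117): target = 117 XOR 112 = 5
We reduce pile 1 from 117 to 5.
Tokens removed: 117 - 5 = 112
Verification: 5 XOR 5 = 0

112


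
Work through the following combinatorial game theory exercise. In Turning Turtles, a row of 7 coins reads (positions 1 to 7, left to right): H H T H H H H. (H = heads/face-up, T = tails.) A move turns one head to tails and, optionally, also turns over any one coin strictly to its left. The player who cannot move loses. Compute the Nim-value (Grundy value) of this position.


Coins: H H T H H H H
Key fact: a single head at position k behaves exactly like a Nim heap of size k (turning it to T and optionally flipping a coin at j < k corresponds to moving the heap from k to j, or to 0), and heads combine as a disjunctive sum (two heads at the same place would cancel, matching j XOR j = 0). So the Nim-value is the XOR of the 1-indexed positions of the heads.
Face-up positions (1-indexed): [1, 2, 4, 5, 6, 7]
XOR 0 with 1: 0 XOR 1 = 1
XOR 1 with 2: 1 XOR 2 = 3
XOR 3 with 4: 3 XOR 4 = 7
XOR 7 with 5: 7 XOR 5 = 2
XOR 2 with 6: 2 XOR 6 = 4
XOR 4 with 7: 4 XOR 7 = 3
Nim-value = 3

3


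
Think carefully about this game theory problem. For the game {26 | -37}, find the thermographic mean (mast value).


Game = {26 | -37}, a switch {a | b} with numbers a > b.
Its thermograph has left wall a - t and right wall b + t, which meet at t = (a - b)/2, where both equal (a + b)/2. So the mast (mean value) is at (a + b)/2.
Mean = (26 + (-37))/2 = -11/2 = -11/2

-11/2


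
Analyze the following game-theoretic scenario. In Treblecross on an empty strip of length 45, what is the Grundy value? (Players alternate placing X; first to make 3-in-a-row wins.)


Treblecross: place X on empty cells; 3-in-a-row wins.
Playing within two cells of an existing X lets the opponent win at once, so sensible play treats the cells i-2..i+2 around each X as dead. The player left with no safe cell loses, so this is a normal-play take-away game on strips of safe cells.
Placing X at cell i (0-indexed) of a strip of k safe cells leaves independent strips of sizes max(0, i-2) and max(0, k-i-3). Hence G(k) = mex{ G(max(0,i-2)) XOR G(max(0,k-i-3)) : 0 <= i < k }, with G(0) = 0.
G(1): splits (0,0):0^0=0 -> mex({0}) = 1
G(2): splits (0,0):0^0=0 -> mex({0}) = 1
G(3): splits (0,0):0^0=0 -> mex({0}) = 1
G(4): splits (0,1):0^1=1 (0,0):0^0=0 -> mex({0, 1}) = 2
G(5): splits (0,2):0^1=1 (0,1):0^1=1 (0,0):0^0=0 -> mex({0, 1}) = 2
G(6) = mex({1}) = 0
G(7) = mex({0, 1, 2}) = 3
G(8) = mex({0, 1, 2}) = 3
G(9) = mex({0, 2}) = 1
G(10) = mex({0, 2, 3}) = 1
G(11) = mex({0, 3}) = 1
G(12) = mex({1, 3}) = 0
G(13) = mex({0, 1, 2, 3}) = 4
G(14) = mex({0, 1, 2}) = 3
G(15) = mex({0, 1, 2}) = 3
G(16) = mex({0, 1, 2, 4}) = 3
G(17) = mex({0, 1, 3, 4}) = 2
G(18) = mex({0, 1, 3, 4}) = 2
G(19) = mex({0, 1, 3, 5}) = 2
G(20) = mex({0, 1, 2, 3, 5}) = 4
G(21) = mex({0, 1, 2, 3, 5}) = 4
G(22) = mex({1, 2, 6}) = 0
G(23) = mex({0, 1, 2, 3, 4, 6}) = 5
G(24) = mex({0, 1, 2, 3, 4}) = 5
G(25) = mex({0, 1, 3, 4, 7}) = 2
G(26) = mex({0, 1, 3, 4, 5, 7}) = 2
G(27) = mex({0, 1, 3, 5}) = 2
G(28) = mex({0, 1, 2, 5}) = 3
G(29) = mex({0, 1, 2, 4, 5, 6}) = 3
G(30) = mex({1, 2, 4, 6}) = 0
G(31) = mex({0, 1, 2, 3, 4, 6}) = 5
G(32) = mex({1, 2, 3, 4, 7}) = 0
G(33) = mex({0, 3, 7}) = 1
G(34) = mex({0, 2, 3, 5, 7}) = 1
G(35) = mex({0, 2, 3, 5, 6}) = 1
G(36) = mex({0, 1, 2, 5, 6}) = 3
G(37) = mex({0, 1, 2, 4, 5, 6}) = 3
G(38) = mex({0, 1, 2, 4}) = 3
G(39) = mex({0, 1, 2, 3, 4, 7}) = 5
G(40) = mex({0, 1, 2, 3, 4, 5, 7}) = 6
G(41) = mex({0, 1, 2, 3, 5, 7}) = 4
G(42) = mex({0, 1, 2, 3, 5, 6, 7}) = 4
G(43) = mex({0, 2, 3, 5, 6}) = 1
G(44) = mex({1, 2, 3, 4, 5, 6}) = 0
G(45) = mex({0, 1, 2, 3, 4, 6, 7}) = 5
Therefore G(45) = 5.

5


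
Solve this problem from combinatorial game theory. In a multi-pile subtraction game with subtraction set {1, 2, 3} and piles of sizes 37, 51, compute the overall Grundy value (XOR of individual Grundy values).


Subtraction set: {1, 2, 3}
For this subtraction set, G(n) = n mod 4 (period = max + 1 = 4).
Pile 1 (size 37): G(37) = 37 mod 4 = 1
Pile 2 (size 51): G(51) = 51 mod 4 = 3
Total Grundy value = XOR of all: 1 XOR 3 = 2

2


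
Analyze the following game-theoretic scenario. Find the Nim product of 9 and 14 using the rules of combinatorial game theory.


Nim multiplication is bilinear over XOR: (u XOR v) * w = (u*w) XOR (v*w).
So we split each operand into its bit components and XOR the pairwise Nim products.
9 = 1 + 8 (as XOR of powers of 2).
14 = 2 + 4 + 8 (as XOR of powers of 2).
Using the standard Nim-product table on single bits:
  2*2 = 3,   2*4 = 8,   2*8 = 12,
  4*4 = 6,   4*8 = 11,  8*8 = 13,
and  1*x = x (identity), k*l = l*k (commutative).
Pairwise Nim products:
  1 * 2 = 2
  1 * 4 = 4
  1 * 8 = 8
  8 * 2 = 12
  8 * 4 = 11
  8 * 8 = 13
XOR them: 2 XOR 4 XOR 8 XOR 12 XOR 11 XOR 13 = 4.
Result: 9 * 14 = 4 (in Nim).

4


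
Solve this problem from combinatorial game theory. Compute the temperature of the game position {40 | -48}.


The game is {40 | -48}, a switch {a | b} with numbers a > b.
Cooling {a | b} by t gives {a - t | b + t}, which stops being hot when a - t = b + t, i.e. at t = (a - b)/2. So the temperature of a switch is (a - b)/2.
Temperature = (Left option - Right option) / 2
= (40 - (-48)) / 2
= 88 / 2
= 44

44


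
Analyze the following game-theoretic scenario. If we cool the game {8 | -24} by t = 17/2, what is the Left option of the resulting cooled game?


Original game: {8 | -24} (a switch {a | b} with a > b).
Cooling by t (for t below the temperature (a - b)/2 = 16) taxes each move by t: {a | b} cooled by t is {a - t | b + t}.
Cooling amount: t = 17/2
Cooled Left option: 8 - 17/2 = -1/2
Cooled Right option: -24 + 17/2 = -31/2
Cooled game: {-1/2 | -31/2}
Left option = -1/2

-1/2


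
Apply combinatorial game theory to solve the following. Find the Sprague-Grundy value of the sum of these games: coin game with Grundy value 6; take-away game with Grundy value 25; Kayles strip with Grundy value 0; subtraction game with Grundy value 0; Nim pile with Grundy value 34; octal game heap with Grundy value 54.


By the Sprague-Grundy theorem, the Grundy value of a sum of games is the XOR of individual Grundy values.
coin game: Grundy value = 6. Running XOR: 0 XOR 6 = 6
take-away game: Grundy value = 25. Running XOR: 6 XOR 25 = 31
Kayles strip: Grundy value = 0. Running XOR: 31 XOR 0 = 31
subtraction game: Grundy value = 0. Running XOR: 31 XOR 0 = 31
Nim pile: Grundy value = 34. Running XOR: 31 XOR 34 = 61
octal game heap: Grundy value = 54. Running XOR: 61 XOR 54 = 11
The combined Grundy value is 11.

11


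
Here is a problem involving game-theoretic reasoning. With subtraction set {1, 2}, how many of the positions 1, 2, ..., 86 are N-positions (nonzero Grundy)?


Subtraction set S = {1, 2}, so G(n) = n mod 3.
G(n) = 0 when n is a multiple of 3.
Multiples of 3 in [1, 86]: 28
N-positions (nonzero Grundy) = 86 - 28 = 58

58


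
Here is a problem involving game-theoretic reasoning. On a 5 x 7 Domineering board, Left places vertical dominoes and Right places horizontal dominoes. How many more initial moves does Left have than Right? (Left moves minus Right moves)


Board is 5 x 7 (rows x cols).
Left (vertical) placements: (rows-1) * cols = 4 * 7 = 28
Right (horizontal) placements: rows * (cols-1) = 5 * 6 = 30
Advantage = Left - Right = 28 - 30 = -2

-2


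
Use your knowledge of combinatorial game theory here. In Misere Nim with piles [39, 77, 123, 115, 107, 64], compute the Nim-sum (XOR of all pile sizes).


We need the XOR (exclusive or) of all pile sizes.
After XOR-ing pile 1 (size 39): 0 XOR 39 = 39
After XOR-ing pile 2 (size 77): 39 XOR 77 = 106
After XOR-ing pile 3 (size 123): 106 XOR 123 = 17
After XOR-ing pile 4 (size 115): 17 XOR 115 = 98
After XOR-ing pile 5 (size 107): 98 XOR 107 = 9
After XOR-ing pile 6 (size 64): 9 XOR 64 = 73
The Nim-value of this position is 73.

73


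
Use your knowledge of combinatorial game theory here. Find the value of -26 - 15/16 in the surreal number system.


x = -26, y = 15/16
Converting to common denominator: 16
x = -416/16, y = 15/16
x - y = -26 - 15/16 = -431/16

-431/16


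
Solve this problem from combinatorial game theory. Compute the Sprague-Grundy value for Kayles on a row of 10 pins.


Kayles: a move removes 1 or 2 adjacent pins from a contiguous row.
Removing pins from a row of k leaves two independent rows (a, b) with a + b = k - 1 (one pin) or a + b = k - 2 (two pins); an end removal gives a = 0.
By Sprague-Grundy, G(k) = mex{ G(a) XOR G(b) } over all these splits. G(0) = 0.
G(1): splits (0,0):0^0=0 -> mex({0}) = 1
G(2): splits (0,1):0^1=1 (0,0):0^0=0 -> mex({0, 1}) = 2
G(3): splits (0,2):0^2=2 (1,1):1^1=0 (0,1):0^1=1 -> mex({0, 1, 2}) = 3
G(4): splits (0,3):0^3=3 (1,2):1^2=3 (0,2):0^2=2 (1,1):1^1=0 -> mex({0, 2, 3}) = 1
G(5): splits (0,4):0^1=1 (1,3):1^3=2 (2,2):2^2=0 (0,3):0^3=3 (1,2):1^2=3 -> mex({0, 1, 2, 3}) = 4
G(6) = mex({0, 1, 2, 4}) = 3
G(7) = mex({0, 1, 3, 4, 5}) = 2
G(8) = mex({0, 2, 3, 5, 6}) = 1
G(9) = mex({0, 1, 2, 3, 6, 7}) = 4
G(10) = mex({0, 1, 3, 4, 5, 7}) = 2
Therefore G(10) = 2.

2


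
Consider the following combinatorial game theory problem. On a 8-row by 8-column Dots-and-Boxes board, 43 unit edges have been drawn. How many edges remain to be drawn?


Grid: 8 x 8 boxes, i.e. 9 rows and 9 columns of dots.
Horizontal edges: (rows + 1) * cols = 9 * 8 = 72
Vertical edges: rows * (cols + 1) = 8 * 9 = 72
Total edges: 72 + 72 = 144
Edges drawn: 43
Remaining: 144 - 43 = 101

101


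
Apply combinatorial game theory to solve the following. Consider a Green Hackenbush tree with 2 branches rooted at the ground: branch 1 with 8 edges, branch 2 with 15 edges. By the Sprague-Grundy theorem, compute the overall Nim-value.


The tree has 2 branches from the ground vertex.
In Green Hackenbush, the Nim-value of a simple path of length k is k.
Branch 1: length 8, Nim-value = 8
Branch 2: length 15, Nim-value = 15
Total Nim-value = XOR of all branch values:
0 XOR 8 = 8
8 XOR 15 = 7
Nim-value of the tree = 7

7


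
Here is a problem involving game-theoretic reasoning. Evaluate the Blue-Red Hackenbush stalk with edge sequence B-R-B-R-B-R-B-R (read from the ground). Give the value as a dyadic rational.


Edges (from ground): B-R-B-R-B-R-B-R
By Berlekamp's sign-expansion rule, a Blue-Red Hackenbush stalk has the value of the surreal number whose sign sequence is the edge sequence with B -> + and R -> -.
Sign sequence: +-+-+-+-
Trace the sign expansion in the surreal number tree, starting from 0:
Edge 1: B (sign +) -> bounds (0, +inf), value = 1
Edge 2: R (sign -) -> bounds (0, 1), value = 1/2
Edge 3: B (sign +) -> bounds (1/2, 1), value = 3/4
Edge 4: R (sign -) -> bounds (1/2, 3/4), value = 5/8
Edge 5: B (sign +) -> bounds (5/8, 3/4), value = 11/16
Edge 6: R (sign -) -> bounds (5/8, 11/16), value = 21/32
Edge 7: B (sign +) -> bounds (21/32, 11/16), value = 43/64
Edge 8: R (sign -) -> bounds (21/32, 43/64), value = 85/128
Game value = 85/128

85/128


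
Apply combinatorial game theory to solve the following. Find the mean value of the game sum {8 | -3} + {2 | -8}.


G1 = {8 | -3}, G2 = {2 | -8}
Each is a switch {a | b} with numbers a > b; its mean value is (a + b)/2, and mean value is additive over game sums: m(G1 + G2) = m(G1) + m(G2).
Mean of G1 = (8 + (-3))/2 = 5/2 = 5/2
Mean of G2 = (2 + (-8))/2 = -6/2 = -3
Mean of G1 + G2 = 5/2 + -3 = -1/2

-1/2


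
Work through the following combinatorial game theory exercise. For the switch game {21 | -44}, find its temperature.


The game is {21 | -44}, a switch {a | b} with numbers a > b.
Cooling {a | b} by t gives {a - t | b + t}, which stops being hot when a - t = b + t, i.e. at t = (a - b)/2. So the temperature of a switch is (a - b)/2.
Temperature = (Left option - Right option) / 2
= (21 - (-44)) / 2
= 65 / 2
= 65/2

65/2


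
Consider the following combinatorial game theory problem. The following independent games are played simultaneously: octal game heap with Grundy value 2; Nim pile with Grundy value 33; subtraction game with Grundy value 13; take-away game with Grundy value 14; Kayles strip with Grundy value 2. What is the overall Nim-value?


By the Sprague-Grundy theorem, the Grundy value of a sum of games is the XOR of individual Grundy values.
octal game heap: Grundy value = 2. Running XOR: 0 XOR 2 = 2
Nim pile: Grundy value = 33. Running XOR: 2 XOR 33 = 35
subtraction game: Grundy value = 13. Running XOR: 35 XOR 13 = 46
take-away game: Grundy value = 14. Running XOR: 46 XOR 14 = 32
Kayles strip: Grundy value = 2. Running XOR: 32 XOR 2 = 34
The combined Grundy value is 34.

34


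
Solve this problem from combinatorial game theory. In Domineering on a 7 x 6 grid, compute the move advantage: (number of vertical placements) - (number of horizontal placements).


Board is 7 x 6 (rows x cols).
Left (vertical) placements: (rows-1) * cols = 6 * 6 = 36
Right (horizontal) placements: rows * (cols-1) = 7 * 5 = 35
Advantage = Left - Right = 36 - 35 = 1

1


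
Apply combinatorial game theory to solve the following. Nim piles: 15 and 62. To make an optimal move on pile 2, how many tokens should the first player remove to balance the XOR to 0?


Piles: 15 and 62
Current XOR: 15 XOR 62 = 49 (non-zero, so this is an N-position).
To make the XOR zero, we need to find a move that balances the piles.
For pile 2 (size 62): target = 62 XOR 49 = 15
We reduce pile 2 from 62 to 15.
Tokens removed: 62 - 15 = 47
Verification: 15 XOR 15 = 0

47


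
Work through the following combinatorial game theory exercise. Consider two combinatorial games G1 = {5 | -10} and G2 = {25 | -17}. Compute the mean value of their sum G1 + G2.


G1 = {5 | -10}, G2 = {25 | -17}
Each is a switch {a | b} with numbers a > b; its mean value is (a + b)/2, and mean value is additive over game sums: m(G1 + G2) = m(G1) + m(G2).
Mean of G1 = (5 + (-10))/2 = -5/2 = -5/2
Mean of G2 = (25 + (-17))/2 = 8/2 = 4
Mean of G1 + G2 = -5/2 + 4 = 3/2

3/2


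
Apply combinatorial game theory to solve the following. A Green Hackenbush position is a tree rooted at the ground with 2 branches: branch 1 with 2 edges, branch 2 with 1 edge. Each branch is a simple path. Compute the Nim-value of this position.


The tree has 2 branches from the ground vertex.
In Green Hackenbush, the Nim-value of a simple path of length k is k.
Branch 1: length 2, Nim-value = 2
Branch 2: length 1, Nim-value = 1
Total Nim-value = XOR of all branch values:
0 XOR 2 = 2
2 XOR 1 = 3
Nim-value of the tree = 3

3


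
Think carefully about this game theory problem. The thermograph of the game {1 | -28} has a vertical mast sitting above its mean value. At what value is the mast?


Game = {1 | -28}, a switch {a | b} with numbers a > b.
Its thermograph has left wall a - t and right wall b + t, which meet at t = (a - b)/2, where both equal (a + b)/2. So the mast (mean value) is at (a + b)/2.
Mean = (1 + (-28))/2 = -27/2 = -27/2

-27/2


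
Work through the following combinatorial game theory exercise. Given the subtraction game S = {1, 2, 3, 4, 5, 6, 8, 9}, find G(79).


The subtraction set is S = {1, 2, 3, 4, 5, 6, 8, 9}.
G(k) = mex{ G(k - s) : s in S, s <= k }. We compute iteratively: G(0) = 0.
G(1) = mex({0}) = 1
G(2) = mex({0, 1}) = 2
G(3) = mex({0, 1, 2}) = 3
G(4) = mex({0, 1, 2, 3}) = 4
G(5) = mex({0, 1, 2, 3, 4}) = 5
G(6) = mex({0, 1, 2, 3, 4, 5}) = 6
G(7) = mex({1, 2, 3, 4, 5, 6}) = 0
G(8) = mex({0, 2, 3, 4, 5, 6}) = 1
G(9) = mex({0, 1, 3, 4, 5, 6}) = 2
G(10) = mex({0, 1, 2, 4, 5, 6}) = 3
G(11) = mex({0, 1, 2, 3, 5, 6}) = 4
G(12) = mex({0, 1, 2, 3, 4, 6}) = 5
G(13) = mex({0, 1, 2, 3, 4, 5}) = 6
G(14) = mex({1, 2, 3, 4, 5, 6}) = 0
G(15) = mex({0, 2, 3, 4, 5, 6}) = 1
Observe that G(7)..G(15) = 0, 1, 2, 3, 4, 5, 6, 0, 1 repeats G(0)..G(8) = 0, 1, 2, 3, 4, 5, 6, 0, 1.
For k >= max(S) = 9, G(k) is determined by the previous 9 values G(k-9)..G(k-1); a window of 9 consecutive values has recurred shifted by 7, so by induction G(k + 7) = G(k) for all k >= 0: the sequence is periodic from the start with period 7.
One period: G(0..6) = 0, 1, 2, 3, 4, 5, 6.
79 mod 7 = 2, so G(79) = G(2) = 2.

2


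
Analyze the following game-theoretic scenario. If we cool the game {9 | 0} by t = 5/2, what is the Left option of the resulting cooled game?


Original game: {9 | 0} (a switch {a | b} with a > b).
Cooling by t (for t below the temperature (a - b)/2 = 9/2) taxes each move by t: {a | b} cooled by t is {a - t | b + t}.
Cooling amount: t = 5/2
Cooled Left option: 9 - 5/2 = 13/2
Cooled Right option: 0 + 5/2 = 5/2
Cooled game: {13/2 | 5/2}
Left option = 13/2

13/2


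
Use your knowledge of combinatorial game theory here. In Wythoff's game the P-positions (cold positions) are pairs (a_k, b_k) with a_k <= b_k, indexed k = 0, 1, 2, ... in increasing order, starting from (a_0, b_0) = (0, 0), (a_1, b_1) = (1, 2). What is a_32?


By Wythoff's theorem, a_k = floor(k * phi) and b_k = floor(k * phi^2) = a_k + k, where phi = (1 + sqrt(5))/2 is the golden ratio.
phi = (1 + sqrt(5))/2 = 1.618034
k = 32
k * phi = 32 * 1.618034 = 51.777088
a_32 = floor(k * phi) = 51

51


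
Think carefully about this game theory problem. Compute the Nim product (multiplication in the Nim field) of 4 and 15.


Nim multiplication is bilinear over XOR: (u XOR v) * w = (u*w) XOR (v*w).
So we split each operand into its bit components and XOR the pairwise Nim products.
4 = 4 (as XOR of powers of 2).
15 = 1 + 2 + 4 + 8 (as XOR of powers of 2).
Using the standard Nim-product table on single bits:
  2*2 = 3,   2*4 = 8,   2*8 = 12,
  4*4 = 6,   4*8 = 11,  8*8 = 13,
and  1*x = x (identity), k*l = l*k (commutative).
Pairwise Nim products:
  4 * 1 = 4
  4 * 2 = 8
  4 * 4 = 6
  4 * 8 = 11
XOR them: 4 XOR 8 XOR 6 XOR 11 = 1.
Result: 4 * 15 = 1 (in Nim).

1


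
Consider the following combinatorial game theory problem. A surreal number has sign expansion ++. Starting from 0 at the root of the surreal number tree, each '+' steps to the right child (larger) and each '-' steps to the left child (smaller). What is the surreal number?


Sign expansion: ++
Rule: track bounds (lo, hi), initially (-inf, +inf). On '+', the current value becomes lo and we move to the simplest number in (value, hi): value + 1 if hi = +inf, otherwise the midpoint (value + hi)/2. On '-', the current value becomes hi and we move to value - 1 if lo = -inf, otherwise the midpoint (lo + value)/2.
Start at 0.
Step 1: sign = +, move right. Bounds: (0, +inf). Value = 1
Step 2: sign = +, move right. Bounds: (1, +inf). Value = 2
The surreal number with sign expansion ++ is 2.

2


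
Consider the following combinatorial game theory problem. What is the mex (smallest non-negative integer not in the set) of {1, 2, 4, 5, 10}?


Set = {1, 2, 4, 5, 10}
0 is NOT in the set. This is the mex.
mex = 0

0


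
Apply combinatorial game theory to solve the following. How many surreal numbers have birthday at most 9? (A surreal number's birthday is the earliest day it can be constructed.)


Day 0: {|} = 0 is born. Count = 1.
Day n: the number of surreal numbers born by day n is 2^(n+1) - 1.
By day 0: 2^1 - 1 = 1
By day 1: 2^2 - 1 = 3
By day 2: 2^3 - 1 = 7
By day 3: 2^4 - 1 = 15
By day 4: 2^5 - 1 = 31
By day 5: 2^6 - 1 = 63
By day 6: 2^7 - 1 = 127
By day 7: 2^8 - 1 = 255
By day 8: 2^9 - 1 = 511
By day 9: 2^10 - 1 = 1023
By day 9: 1023 surreal numbers.

1023


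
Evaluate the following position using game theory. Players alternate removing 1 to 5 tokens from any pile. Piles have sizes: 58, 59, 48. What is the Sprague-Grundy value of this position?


Subtraction set: {1, 2, 3, 4, 5}
For this subtraction set, G(n) = n mod 6 (period = max + 1 = 6).
Pile 1 (size 58): G(58) = 58 mod 6 = 4
Pile 2 (size 59): G(59) = 59 mod 6 = 5
Pile 3 (size 48): G(48) = 48 mod 6 = 0
Total Grundy value = XOR of all: 4 XOR 5 XOR 0 = 1

1


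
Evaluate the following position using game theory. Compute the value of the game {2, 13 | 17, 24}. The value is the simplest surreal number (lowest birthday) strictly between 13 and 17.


Left options: {2, 13}, max = 13
Right options: {17, 24}, min = 17
All options are numbers and max(Left) < min(Right), so by the simplicity theorem the value is the simplest (earliest-born) number strictly between 13 and 17.
Integers 14 through 16 all lie strictly between 13 and 17.
Among integers, the simplest (lowest birthday = smallest |n|; 0 is born on day 0, +-n on day n) is 14.
No non-integer in the interval can be simpler: if x is a non-integer in the interval, then floor(x) or ceil(x) also lies in the interval (the interval contains an integer), and both are proper prefixes of x's sign expansion, i.e. born earlier. So the game value is 14.
Game value = 14

14


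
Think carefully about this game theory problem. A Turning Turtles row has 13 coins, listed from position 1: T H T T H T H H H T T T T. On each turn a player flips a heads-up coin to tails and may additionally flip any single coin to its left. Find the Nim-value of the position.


Coins: T H T T H T H H H T T T T
Key fact: a single head at position k behaves exactly like a Nim heap of size k (turning it to T and optionally flipping a coin at j < k corresponds to moving the heap from k to j, or to 0), and heads combine as a disjunctive sum (two heads at the same place would cancel, matching j XOR j = 0). So the Nim-value is the XOR of the 1-indexed positions of the heads.
Face-up positions (1-indexed): [2, 5, 7, 8, 9]
XOR 0 with 2: 0 XOR 2 = 2
XOR 2 with 5: 2 XOR 5 = 7
XOR 7 with 7: 7 XOR 7 = 0
XOR 0 with 8: 0 XOR 8 = 8
XOR 8 with 9: 8 XOR 9 = 1
Nim-value = 1

1


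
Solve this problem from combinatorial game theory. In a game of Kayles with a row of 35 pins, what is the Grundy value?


Kayles: a move removes 1 or 2 adjacent pins from a contiguous row.
Removing pins from a row of k leaves two independent rows (a, b) with a + b = k - 1 (one pin) or a + b = k - 2 (two pins); an end removal gives a = 0.
By Sprague-Grundy, G(k) = mex{ G(a) XOR G(b) } over all these splits. G(0) = 0.
G(1): splits (0,0):0^0=0 -> mex({0}) = 1
G(2): splits (0,1):0^1=1 (0,0):0^0=0 -> mex({0, 1}) = 2
G(3): splits (0,2):0^2=2 (1,1):1^1=0 (0,1):0^1=1 -> mex({0, 1, 2}) = 3
G(4): splits (0,3):0^3=3 (1,2):1^2=3 (0,2):0^2=2 (1,1):1^1=0 -> mex({0, 2, 3}) = 1
G(5): splits (0,4):0^1=1 (1,3):1^3=2 (2,2):2^2=0 (0,3):0^3=3 (1,2):1^2=3 -> mex({0, 1, 2, 3}) = 4
G(6) = mex({0, 1, 2, 4}) = 3
G(7) = mex({0, 1, 3, 4, 5}) = 2
G(8) = mex({0, 2, 3, 5, 6}) = 1
G(9) = mex({0, 1, 2, 3, 6, 7}) = 4
G(10) = mex({0, 1, 3, 4, 5, 7}) = 2
G(11) = mex({0, 1, 2, 3, 4, 5}) = 6
G(12) = mex({0, 1, 2, 3, 5, 6, 7}) = 4
G(13) = mex({0, 2, 3, 4, 6, 7}) = 1
G(14) = mex({0, 1, 4, 5, 6, 7}) = 2
G(15) = mex({0, 1, 2, 3, 4, 5, 6}) = 7
G(16) = mex({0, 2, 3, 5, 6, 7}) = 1
G(17) = mex({0, 1, 2, 3, 5, 6, 7}) = 4
G(18) = mex({0, 1, 2, 4, 5, 6}) = 3
G(19) = mex({0, 1, 3, 4, 5, 7}) = 2
G(20) = mex({0, 2, 3, 4, 5, 6, 7}) = 1
G(21) = mex({0, 1, 2, 3, 5, 6, 7}) = 4
G(22) = mex({0, 1, 2, 3, 4, 5, 7}) = 6
G(23) = mex({0, 1, 2, 3, 4, 5, 6}) = 7
G(24) = mex({0, 1, 2, 3, 5, 6, 7}) = 4
G(25) = mex({0, 2, 3, 4, 6, 7}) = 1
G(26) = mex({0, 1, 3, 4, 5, 6, 7}) = 2
G(27) = mex({0, 1, 2, 3, 4, 5, 6, 7}) = 8
G(28) = mex({0, 1, 2, 3, 4, 6, 7, 8}) = 5
G(29) = mex({0, 1, 2, 3, 5, 6, 7, 8, 9}) = 4
G(30) = mex({0, 1, 2, 3, 4, 5, 6, 9, 10}) = 7
G(31) = mex({0, 1, 3, 4, 5, 7, 10, 11}) = 2
G(32) = mex({0, 2, 3, 4, 5, 6, 7, 9, 11}) = 1
G(33) = mex({0, 1, 2, 3, 4, 5, 6, 7, 9, 12}) = 8
G(34) = mex({0, 1, 2, 3, 4, 5, 7, 8, 11, 12}) = 6
G(35) = mex({0, 1, 2, 3, 4, 5, 6, 8, 9, 10, 11}) = 7
Therefore G(35) = 7.

7


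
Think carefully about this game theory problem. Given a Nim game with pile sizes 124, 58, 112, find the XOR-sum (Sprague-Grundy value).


We need the XOR (exclusive or) of all pile sizes.
After XOR-ing pile 1 (size 124): 0 XOR 124 = 124
After XOR-ing pile 2 (size 58): 124 XOR 58 = 70
After XOR-ing pile 3 (size 112): 70 XOR 112 = 54
The Nim-value of this position is 54.

54


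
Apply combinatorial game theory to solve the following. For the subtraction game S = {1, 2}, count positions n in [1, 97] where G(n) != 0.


Subtraction set S = {1, 2}, so G(n) = n mod 3.
G(n) = 0 when n is a multiple of 3.
Multiples of 3 in [1, 97]: 32
N-positions (nonzero Grundy) = 97 - 32 = 65

65


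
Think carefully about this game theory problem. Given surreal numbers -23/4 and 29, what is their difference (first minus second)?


x = -23/4, y = 29
Converting to common denominator: 4
x = -23/4, y = 116/4
x - y = -23/4 - 29 = -139/4

-139/4


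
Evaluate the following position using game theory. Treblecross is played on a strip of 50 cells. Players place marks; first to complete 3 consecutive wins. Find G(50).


Treblecross: place X on empty cells; 3-in-a-row wins.
Playing within two cells of an existing X lets the opponent win at once, so sensible play treats the cells i-2..i+2 around each X as dead. The player left with no safe cell loses, so this is a normal-play take-away game on strips of safe cells.
Placing X at cell i (0-indexed) of a strip of k safe cells leaves independent strips of sizes max(0, i-2) and max(0, k-i-3). Hence G(k) = mex{ G(max(0,i-2)) XOR G(max(0,k-i-3)) : 0 <= i < k }, with G(0) = 0.
G(1): splits (0,0):0^0=0 -> mex({0}) = 1
G(2): splits (0,0):0^0=0 -> mex({0}) = 1
G(3): splits (0,0):0^0=0 -> mex({0}) = 1
G(4): splits (0,1):0^1=1 (0,0):0^0=0 -> mex({0, 1}) = 2
G(5): splits (0,2):0^1=1 (0,1):0^1=1 (0,0):0^0=0 -> mex({0, 1}) = 2
G(6) = mex({1}) = 0
G(7) = mex({0, 1, 2}) = 3
G(8) = mex({0, 1, 2}) = 3
G(9) = mex({0, 2}) = 1
G(10) = mex({0, 2, 3}) = 1
G(11) = mex({0, 3}) = 1
G(12) = mex({1, 3}) = 0
G(13) = mex({0, 1, 2, 3}) = 4
G(14) = mex({0, 1, 2}) = 3
G(15) = mex({0, 1, 2}) = 3
G(16) = mex({0, 1, 2, 4}) = 3
G(17) = mex({0, 1, 3, 4}) = 2
G(18) = mex({0, 1, 3, 4}) = 2
G(19) = mex({0, 1, 3, 5}) = 2
G(20) = mex({0, 1, 2, 3, 5}) = 4
G(21) = mex({0, 1, 2, 3, 5}) = 4
G(22) = mex({1, 2, 6}) = 0
G(23) = mex({0, 1, 2, 3, 4, 6}) = 5
G(24) = mex({0, 1, 2, 3, 4}) = 5
G(25) = mex({0, 1, 3, 4, 7}) = 2
G(26) = mex({0, 1, 3, 4, 5, 7}) = 2
G(27) = mex({0, 1, 3, 5}) = 2
G(28) = mex({0, 1, 2, 5}) = 3
G(29) = mex({0, 1, 2, 4, 5, 6}) = 3
G(30) = mex({1, 2, 4, 6}) = 0
G(31) = mex({0, 1, 2, 3, 4, 6}) = 5
G(32) = mex({1, 2, 3, 4, 7}) = 0
G(33) = mex({0, 3, 7}) = 1
G(34) = mex({0, 2, 3, 5, 7}) = 1
G(35) = mex({0, 2, 3, 5, 6}) = 1
G(36) = mex({0, 1, 2, 5, 6}) = 3
G(37) = mex({0, 1, 2, 4, 5, 6}) = 3
G(38) = mex({0, 1, 2, 4}) = 3
G(39) = mex({0, 1, 2, 3, 4, 7}) = 5
G(40) = mex({0, 1, 2, 3, 4, 5, 7}) = 6
G(41) = mex({0, 1, 2, 3, 5, 7}) = 4
G(42) = mex({0, 1, 2, 3, 5, 6, 7}) = 4
G(43) = mex({0, 2, 3, 5, 6}) = 1
G(44) = mex({1, 2, 3, 4, 5, 6}) = 0
G(45) = mex({0, 1, 2, 3, 4, 6, 7}) = 5
G(46) = mex({0, 1, 2, 3, 4, 7}) = 5
G(47) = mex({0, 1, 2, 3, 4, 5, 7}) = 6
G(48) = mex({0, 1, 2, 3, 4, 5, 7}) = 6
G(49) = mex({0, 1, 3, 4, 5, 7}) = 2
G(50) = mex({0, 1, 2, 3, 4, 5, 6}) = 7
Therefore G(50) = 7.

7


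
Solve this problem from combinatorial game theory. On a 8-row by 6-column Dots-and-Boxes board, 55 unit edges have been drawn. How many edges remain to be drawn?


Grid: 8 x 6 boxes, i.e. 9 rows and 7 columns of dots.
Horizontal edges: (rows + 1) * cols = 9 * 6 = 54
Vertical edges: rows * (cols + 1) = 8 * 7 = 56
Total edges: 54 + 56 = 110
Edges drawn: 55
Remaining: 110 - 55 = 55

55


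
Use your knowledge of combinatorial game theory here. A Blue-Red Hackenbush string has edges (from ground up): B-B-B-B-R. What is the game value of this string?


Edges (from ground): B-B-B-B-R
By Berlekamp's sign-expansion rule, a Blue-Red Hackenbush stalk has the value of the surreal number whose sign sequence is the edge sequence with B -> + and R -> -.
Sign sequence: ++++-
Trace the sign expansion in the surreal number tree, starting from 0:
Edge 1: B (sign +) -> bounds (0, +inf), value = 1
Edge 2: B (sign +) -> bounds (1, +inf), value = 2
Edge 3: B (sign +) -> bounds (2, +inf), value = 3
Edge 4: B (sign +) -> bounds (3, +inf), value = 4
Edge 5: R (sign -) -> bounds (3, 4), value = 7/2
Game value = 7/2

7/2


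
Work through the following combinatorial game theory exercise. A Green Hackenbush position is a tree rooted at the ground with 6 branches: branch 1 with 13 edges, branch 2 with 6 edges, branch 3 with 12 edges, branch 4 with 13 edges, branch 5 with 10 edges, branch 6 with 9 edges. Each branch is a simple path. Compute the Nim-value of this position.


The tree has 6 branches from the ground vertex.
In Green Hackenbush, the Nim-value of a simple path of length k is k.
Branch 1: length 13, Nim-value = 13
Branch 2: length 6, Nim-value = 6
Branch 3: length 12, Nim-value = 12
Branch 4: length 13, Nim-value = 13
Branch 5: length 10, Nim-value = 10
Branch 6: length 9, Nim-value = 9
Total Nim-value = XOR of all branch values:
0 XOR 13 = 13
13 XOR 6 = 11
11 XOR 12 = 7
7 XOR 13 = 10
10 XOR 10 = 0
0 XOR 9 = 9
Nim-value of the tree = 9

9
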